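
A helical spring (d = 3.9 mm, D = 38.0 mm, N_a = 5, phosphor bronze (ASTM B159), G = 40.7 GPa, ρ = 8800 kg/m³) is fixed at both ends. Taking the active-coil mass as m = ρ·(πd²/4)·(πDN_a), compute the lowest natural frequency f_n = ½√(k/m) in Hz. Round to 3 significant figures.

k = Gd⁴/(8D³N_a) = (40.7×10³)(3.9⁴)/(8·38.0³·5) = 4.2898 N/mm = 4289.8 N/m
Wire length L = πDN_a = π·38.0·5 = 596.9 mm
m = ρ·(πd²/4)·L = 8800 × 11.946×10⁻⁶ m² × 0.5969 m = 0.062749 kg
f_n = ½√(k/m) = 0.5·√(4289.8/0.062749) = 0.5·√(68365) = 130.73 Hz

131 Hz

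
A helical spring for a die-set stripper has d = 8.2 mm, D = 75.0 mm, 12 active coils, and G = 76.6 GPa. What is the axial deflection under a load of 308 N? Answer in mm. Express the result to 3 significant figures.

k = Gd⁴/(8D³N_a) = (76.6×10³)(8.2⁴)/(8·75.0³·12) = 8.5512 N/mm
δ = F/k = 308 / 8.5512 = 36.018 mm

36.0 mm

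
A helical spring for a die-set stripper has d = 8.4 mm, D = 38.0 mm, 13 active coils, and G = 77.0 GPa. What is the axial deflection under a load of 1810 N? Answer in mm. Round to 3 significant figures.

k = Gd⁴/(8D³N_a) = (77.0×10³)(8.4⁴)/(8·38.0³·13) = 67.177 N/mm
δ = F/k = 1810 / 67.177 = 26.944 mm

26.9 mm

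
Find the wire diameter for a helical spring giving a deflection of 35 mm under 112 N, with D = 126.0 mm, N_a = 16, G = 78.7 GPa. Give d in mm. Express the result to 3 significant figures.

10.1 mm

Required rate k = F/δ = 112/35 = 3.2 N/mm
d = (8D³N_a·k / G)^(1/4) = (8·126.0³·16·3.2 / (78.7×10³))^0.25
  = (10411)^0.25 = 10.1012 mm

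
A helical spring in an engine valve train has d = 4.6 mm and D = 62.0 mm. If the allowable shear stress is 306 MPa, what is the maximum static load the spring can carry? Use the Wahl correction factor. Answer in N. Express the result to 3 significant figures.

171 N

C = D/d = 62.0/4.6 = 13.4783
K_W = (4C−1)/(4C−4) + 0.615/C = 52.913/49.913 + 0.0456 = 1.1057
τ_max = K·8FD/(πd³) → F_max = τ_allow·πd³/(8DK)
F_max = 306·π·4.6³/(8·62.0·1.1057) = 93572/548.44 = 170.61 N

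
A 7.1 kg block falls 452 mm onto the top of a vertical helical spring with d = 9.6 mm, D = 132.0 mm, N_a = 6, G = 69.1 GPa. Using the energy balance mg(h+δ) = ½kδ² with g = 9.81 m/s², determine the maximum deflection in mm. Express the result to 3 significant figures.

123 mm

k = Gd⁴/(8D³N_a) = (69.1×10³)(9.6⁴)/(8·132.0³·6) = 5.3162 N/mm
W = mg = 7.1 × 9.81 = 69.651 N
½kδ² − Wδ − Wh = 0 → δ = (W + √(W² + 2kWh))/k
δ = (69.651 + √(4851.3 + 334731))/5.3162 = (69.651 + 582.74)/5.3162 = 122.72 mm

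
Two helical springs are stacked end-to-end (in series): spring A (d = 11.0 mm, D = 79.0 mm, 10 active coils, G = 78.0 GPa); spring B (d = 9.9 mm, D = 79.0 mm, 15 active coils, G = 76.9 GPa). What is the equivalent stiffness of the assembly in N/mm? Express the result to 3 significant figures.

8.72 N/mm

k_A = Gd⁴/(8D³N_a) = (78.0×10³)(11.0⁴)/(8·79.0³·10) = 28.953 N/mm
k_B = Gd⁴/(8D³N_a) = (76.9×10³)(9.9⁴)/(8·79.0³·15) = 12.485 N/mm
Series: 1/k_eq = 1/28.953 + 1/12.485 = 0.11463; k_eq = 8.7236 N/mm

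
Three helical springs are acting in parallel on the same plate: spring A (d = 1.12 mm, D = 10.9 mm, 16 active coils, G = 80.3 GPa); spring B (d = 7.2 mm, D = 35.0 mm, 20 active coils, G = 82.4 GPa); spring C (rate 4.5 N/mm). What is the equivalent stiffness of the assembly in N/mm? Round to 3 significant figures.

37.5 N/mm

k_A = Gd⁴/(8D³N_a) = (80.3×10³)(1.12⁴)/(8·10.9³·16) = 0.76225 N/mm
k_B = Gd⁴/(8D³N_a) = (82.4×10³)(7.2⁴)/(8·35.0³·20) = 32.28 N/mm
Parallel: k_eq = 0.76225 + 32.28 + 4.5 = 37.542 N/mm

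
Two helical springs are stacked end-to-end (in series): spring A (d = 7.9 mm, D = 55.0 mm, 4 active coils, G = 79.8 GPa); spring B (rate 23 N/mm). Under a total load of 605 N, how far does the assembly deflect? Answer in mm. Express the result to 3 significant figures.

36.7 mm

k_A = Gd⁴/(8D³N_a) = (79.8×10³)(7.9⁴)/(8·55.0³·4) = 58.381 N/mm
Series: 1/k_eq = 1/58.381 + 1/23 = 0.060607; k_eq = 16.5 N/mm
δ = F/k_eq = 605/16.5 = 36.667 mm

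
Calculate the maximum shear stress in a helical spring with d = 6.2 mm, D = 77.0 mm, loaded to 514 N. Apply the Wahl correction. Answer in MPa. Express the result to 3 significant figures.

472 MPa

Spring index C = D/d = 77.0/6.2 = 12.4194
K_W = (4C−1)/(4C−4) + 0.615/C = 48.677/45.677 + 0.0495 = 1.1152
τ₀ = 8FD/(πd³) = 8·514·77.0/(π·6.2³) = 316624/748.73 = 422.88 MPa
τ_max = K·τ₀ = 1.1152 × 422.88 = 471.6 MPa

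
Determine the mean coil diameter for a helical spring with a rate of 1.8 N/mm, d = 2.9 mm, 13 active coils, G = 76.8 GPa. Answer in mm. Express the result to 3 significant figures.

D = (Gd⁴/(8N_a·k))^(1/3) = (76.8×10³·2.9⁴/(8·13·1.8))^(1/3)
  = (29016.7)^(1/3) = 30.7290 mm

30.7 mm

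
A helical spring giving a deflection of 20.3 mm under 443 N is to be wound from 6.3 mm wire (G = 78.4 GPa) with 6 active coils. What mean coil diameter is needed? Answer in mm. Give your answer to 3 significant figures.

Required rate k = F/δ = 443/20.3 = 21.823 N/mm
D = (Gd⁴/(8N_a·k))^(1/3) = (78.4×10³·6.3⁴/(8·6·21.823))^(1/3)
  = (117904)^(1/3) = 49.0354 mm

49.0 mm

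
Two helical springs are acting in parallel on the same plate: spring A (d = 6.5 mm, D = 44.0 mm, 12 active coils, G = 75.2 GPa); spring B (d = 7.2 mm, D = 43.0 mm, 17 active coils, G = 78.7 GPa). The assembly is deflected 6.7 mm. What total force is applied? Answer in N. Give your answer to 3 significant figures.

k_A = Gd⁴/(8D³N_a) = (75.2×10³)(6.5⁴)/(8·44.0³·12) = 16.415 N/mm
k_B = Gd⁴/(8D³N_a) = (78.7×10³)(7.2⁴)/(8·43.0³·17) = 19.56 N/mm
Parallel: k_eq = 16.415 + 19.56 = 35.975 N/mm
F = k_eq·δ = 35.975·6.7 = 241.03 N

241 N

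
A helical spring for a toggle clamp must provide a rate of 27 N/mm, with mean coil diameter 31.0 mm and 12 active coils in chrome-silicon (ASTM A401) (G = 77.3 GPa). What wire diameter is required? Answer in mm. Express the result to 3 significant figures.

d = (8D³N_a·k / G)^(1/4) = (8·31.0³·12·27 / (77.3×10³))^0.25
  = (998.94)^0.25 = 5.6219 mm

5.62 mm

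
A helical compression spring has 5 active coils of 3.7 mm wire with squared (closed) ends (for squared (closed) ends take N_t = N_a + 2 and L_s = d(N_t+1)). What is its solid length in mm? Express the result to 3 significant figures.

squared (closed) ends: N_t = N_a + 2 = 5 + 2 = 7
L_s = d·(N_t+1) = 3.7 × 8 = 29.6 mm

29.6 mm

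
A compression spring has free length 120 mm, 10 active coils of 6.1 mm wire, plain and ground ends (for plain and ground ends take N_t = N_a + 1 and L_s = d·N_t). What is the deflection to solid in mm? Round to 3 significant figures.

52.9 mm

N_t = 11; L_s = 6.1·11 = 67.1 mm
δ_solid = L₀ − L_s = 120 − 67.1 = 52.9 mm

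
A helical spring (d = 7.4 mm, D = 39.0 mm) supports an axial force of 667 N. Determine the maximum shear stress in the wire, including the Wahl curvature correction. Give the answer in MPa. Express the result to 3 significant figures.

211 MPa

Spring index C = D/d = 39.0/7.4 = 5.2703
K_W = (4C−1)/(4C−4) + 0.615/C = 20.081/17.081 + 0.1167 = 1.2923
τ₀ = 8FD/(πd³) = 8·667·39.0/(π·7.4³) = 208104/1273 = 163.47 MPa
τ_max = K·τ₀ = 1.2923 × 163.47 = 211.26 MPa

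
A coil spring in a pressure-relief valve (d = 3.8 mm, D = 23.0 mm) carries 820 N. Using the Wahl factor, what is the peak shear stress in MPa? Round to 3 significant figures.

Spring index C = D/d = 23.0/3.8 = 6.0526
K_W = (4C−1)/(4C−4) + 0.615/C = 23.211/20.211 + 0.1016 = 1.2500
τ₀ = 8FD/(πd³) = 8·820·23.0/(π·3.8³) = 150880/172.39 = 875.25 MPa
τ_max = K·τ₀ = 1.2500 × 875.25 = 1094.1 MPa

1090 MPa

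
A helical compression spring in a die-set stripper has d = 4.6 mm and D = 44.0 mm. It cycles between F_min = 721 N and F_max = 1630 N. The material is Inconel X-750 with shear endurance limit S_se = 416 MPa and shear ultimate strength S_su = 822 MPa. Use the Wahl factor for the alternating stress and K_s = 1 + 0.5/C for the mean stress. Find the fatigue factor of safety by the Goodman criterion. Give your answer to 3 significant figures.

0.314

C = D/d = 44.0/4.6 = 9.5652; K_W = (4C−1)/(4C−4)+0.615/C = 1.1519; K_s = 1+0.5/C = 1.0523
F_a = (F_max−F_min)/2 = 454.5 N; F_m = (F_max+F_min)/2 = 1175.5 N
τ_a = K_W·8F_aD/(πd³) = 1.1519 × 523.18 = 602.63 MPa
τ_m = K_s·8F_mD/(πd³) = 1.0523 × 1353.1 = 1423.9 MPa
Goodman: 1/n_f = τ_a/S_se + τ_m/S_su = 602.63/416 + 1423.9/822 = 1.44864 + 1.73220 = 3.1808
n_f = 1/3.1808 = 0.3144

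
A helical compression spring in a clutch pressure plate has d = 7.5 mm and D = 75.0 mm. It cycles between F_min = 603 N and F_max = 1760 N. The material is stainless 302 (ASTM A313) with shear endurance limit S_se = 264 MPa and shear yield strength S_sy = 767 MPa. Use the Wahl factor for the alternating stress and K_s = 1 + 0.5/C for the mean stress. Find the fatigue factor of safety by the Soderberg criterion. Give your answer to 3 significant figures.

C = D/d = 75.0/7.5 = 10.0000; K_W = (4C−1)/(4C−4)+0.615/C = 1.1448; K_s = 1+0.5/C = 1.0500
F_a = (F_max−F_min)/2 = 578.5 N; F_m = (F_max+F_min)/2 = 1181.5 N
τ_a = K_W·8F_aD/(πd³) = 1.1448 × 261.89 = 299.82 MPa
τ_m = K_s·8F_mD/(πd³) = 1.0500 × 534.87 = 561.62 MPa
Soderberg: 1/n_f = τ_a/S_se + τ_m/S_sy = 299.82/264 + 561.62/767 = 1.13569 + 0.73223 = 1.8679
n_f = 1/1.8679 = 0.5354

0.535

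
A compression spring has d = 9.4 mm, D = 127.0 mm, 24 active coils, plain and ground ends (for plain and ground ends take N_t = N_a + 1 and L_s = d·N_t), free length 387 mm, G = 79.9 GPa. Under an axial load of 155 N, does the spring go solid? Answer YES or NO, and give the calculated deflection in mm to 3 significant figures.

NO, δ = 97.7 mm

k = Gd⁴/(8D³N_a) = (79.9×10³)(9.4⁴)/(8·127.0³·24) = 1.5862 N/mm
N_t = 25; L_s = 9.4·25 = 235 mm; δ_solid = L₀ − L_s = 387 − 235 = 152 mm
δ = F/k = 155/1.5862 = 97.721 mm
δ < δ_solid → spring does not go solid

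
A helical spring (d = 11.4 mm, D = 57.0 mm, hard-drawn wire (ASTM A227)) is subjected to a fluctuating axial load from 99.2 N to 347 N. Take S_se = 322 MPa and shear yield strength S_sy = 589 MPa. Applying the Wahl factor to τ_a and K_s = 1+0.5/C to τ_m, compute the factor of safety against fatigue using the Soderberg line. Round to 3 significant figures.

C = D/d = 57.0/11.4 = 5.0000; K_W = (4C−1)/(4C−4)+0.615/C = 1.3105; K_s = 1+0.5/C = 1.1000
F_a = (F_max−F_min)/2 = 123.9 N; F_m = (F_max+F_min)/2 = 223.1 N
τ_a = K_W·8F_aD/(πd³) = 1.3105 × 12.139 = 15.908 MPa
τ_m = K_s·8F_mD/(πd³) = 1.1000 × 21.857 = 24.043 MPa
Soderberg: 1/n_f = τ_a/S_se + τ_m/S_sy = 15.908/322 + 24.043/589 = 0.04940 + 0.04082 = 0.090223
n_f = 1/0.090223 = 11.08

11.1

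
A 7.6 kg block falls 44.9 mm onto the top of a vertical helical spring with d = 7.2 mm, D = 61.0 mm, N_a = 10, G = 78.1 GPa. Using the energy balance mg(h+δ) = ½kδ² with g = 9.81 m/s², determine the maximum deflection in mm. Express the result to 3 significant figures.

k = Gd⁴/(8D³N_a) = (78.1×10³)(7.2⁴)/(8·61.0³·10) = 11.559 N/mm
W = mg = 7.6 × 9.81 = 74.556 N
½kδ² − Wδ − Wh = 0 → δ = (W + √(W² + 2kWh))/k
δ = (74.556 + √(5558.6 + 77385.7))/11.559 = (74.556 + 288)/11.559 = 31.367 mm

31.4 mm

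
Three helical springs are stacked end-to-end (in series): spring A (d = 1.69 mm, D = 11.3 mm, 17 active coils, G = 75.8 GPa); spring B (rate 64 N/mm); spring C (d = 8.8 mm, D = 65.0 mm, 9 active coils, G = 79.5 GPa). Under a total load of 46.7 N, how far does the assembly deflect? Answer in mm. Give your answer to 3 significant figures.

k_A = Gd⁴/(8D³N_a) = (75.8×10³)(1.69⁴)/(8·11.3³·17) = 3.151 N/mm
k_C = Gd⁴/(8D³N_a) = (79.5×10³)(8.8⁴)/(8·65.0³·9) = 24.112 N/mm
Series: 1/k_eq = 1/3.151 + 1/64 + 1/24.112 = 0.37446; k_eq = 2.6705 N/mm
δ = F/k_eq = 46.7/2.6705 = 17.487 mm

17.5 mm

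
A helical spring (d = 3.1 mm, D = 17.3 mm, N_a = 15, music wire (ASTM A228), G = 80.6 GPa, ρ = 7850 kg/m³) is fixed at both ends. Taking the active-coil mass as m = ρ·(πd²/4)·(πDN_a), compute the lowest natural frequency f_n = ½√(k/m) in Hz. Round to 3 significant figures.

k = Gd⁴/(8D³N_a) = (80.6×10³)(3.1⁴)/(8·17.3³·15) = 11.98 N/mm = 11980 N/m
Wire length L = πDN_a = π·17.3·15 = 815.24 mm
m = ρ·(πd²/4)·L = 7850 × 7.5477×10⁻⁶ m² × 0.81524 m = 0.048303 kg
f_n = ½√(k/m) = 0.5·√(11980/0.048303) = 0.5·√(2.4802e+05) = 249.01 Hz

249 Hz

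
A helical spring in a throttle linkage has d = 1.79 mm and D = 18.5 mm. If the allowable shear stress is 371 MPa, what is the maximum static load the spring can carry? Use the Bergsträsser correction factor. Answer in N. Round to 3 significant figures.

40.0 N

C = D/d = 18.5/1.79 = 10.3352
K_B = (4C+2)/(4C−3) = 43.341/38.341 = 1.1304
τ_max = K·8FD/(πd³) → F_max = τ_allow·πd³/(8DK)
F_max = 371·π·1.79³/(8·18.5·1.1304) = 6684.7/167.3 = 39.956 N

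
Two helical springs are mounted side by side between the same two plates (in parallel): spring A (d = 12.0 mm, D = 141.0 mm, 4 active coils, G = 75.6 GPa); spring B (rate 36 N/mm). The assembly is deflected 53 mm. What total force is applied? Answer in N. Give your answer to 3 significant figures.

2830 N

k_A = Gd⁴/(8D³N_a) = (75.6×10³)(12.0⁴)/(8·141.0³·4) = 17.476 N/mm
Parallel: k_eq = 17.476 + 36 = 53.476 N/mm
F = k_eq·δ = 53.476·53 = 2834.2 N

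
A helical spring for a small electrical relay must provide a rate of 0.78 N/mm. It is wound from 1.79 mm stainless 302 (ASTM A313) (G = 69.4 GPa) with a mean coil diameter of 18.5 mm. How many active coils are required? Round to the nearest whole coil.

N_a = Gd⁴/(8D³k) = (69.4×10³ × 1.79⁴)/(8 × 18.5³ × 0.78)
    = 712478 / 39509.3 = 18.03 → 18 coils

18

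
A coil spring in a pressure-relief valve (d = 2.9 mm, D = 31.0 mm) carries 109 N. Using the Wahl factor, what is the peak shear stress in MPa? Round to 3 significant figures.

400 MPa

Spring index C = D/d = 31.0/2.9 = 10.6897
K_W = (4C−1)/(4C−4) + 0.615/C = 41.759/38.759 + 0.0575 = 1.1349
τ₀ = 8FD/(πd³) = 8·109·31.0/(π·2.9³) = 27032/76.62 = 352.8 MPa
τ_max = K·τ₀ = 1.1349 × 352.8 = 400.41 MPa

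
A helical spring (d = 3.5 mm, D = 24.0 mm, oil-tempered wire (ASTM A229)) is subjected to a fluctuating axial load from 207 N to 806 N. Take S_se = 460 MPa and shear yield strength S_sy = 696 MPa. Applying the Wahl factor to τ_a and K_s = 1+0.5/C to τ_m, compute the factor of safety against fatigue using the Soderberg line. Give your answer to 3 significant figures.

0.446

C = D/d = 24.0/3.5 = 6.8571; K_W = (4C−1)/(4C−4)+0.615/C = 1.2177; K_s = 1+0.5/C = 1.0729
F_a = (F_max−F_min)/2 = 299.5 N; F_m = (F_max+F_min)/2 = 506.5 N
τ_a = K_W·8F_aD/(πd³) = 1.2177 × 426.92 = 519.87 MPa
τ_m = K_s·8F_mD/(πd³) = 1.0729 × 721.98 = 774.63 MPa
Soderberg: 1/n_f = τ_a/S_se + τ_m/S_sy = 519.87/460 + 774.63/696 = 1.13016 + 1.11297 = 2.2431
n_f = 1/2.2431 = 0.4458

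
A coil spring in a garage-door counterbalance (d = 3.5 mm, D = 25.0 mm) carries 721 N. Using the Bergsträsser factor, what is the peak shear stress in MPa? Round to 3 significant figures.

Spring index C = D/d = 25.0/3.5 = 7.1429
K_B = (4C+2)/(4C−3) = 30.571/25.571 = 1.1955
τ₀ = 8FD/(πd³) = 8·721·25.0/(π·3.5³) = 144200/134.7 = 1070.6 MPa
τ_max = K·τ₀ = 1.1955 × 1070.6 = 1279.9 MPa

1280 MPa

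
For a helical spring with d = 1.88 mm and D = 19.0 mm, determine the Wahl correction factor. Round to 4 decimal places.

1.1432

C = D/d = 19.0/1.88 = 10.1064
K_W = (4C−1)/(4C−4) + 0.615/C = 39.426/36.426 + 0.0609 = 1.1432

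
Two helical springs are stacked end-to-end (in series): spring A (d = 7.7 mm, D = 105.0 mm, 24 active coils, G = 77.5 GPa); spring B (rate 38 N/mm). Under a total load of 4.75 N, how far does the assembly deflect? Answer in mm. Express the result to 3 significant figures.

4.00 mm

k_A = Gd⁴/(8D³N_a) = (77.5×10³)(7.7⁴)/(8·105.0³·24) = 1.2257 N/mm
Series: 1/k_eq = 1/1.2257 + 1/38 = 0.84215; k_eq = 1.1874 N/mm
δ = F/k_eq = 4.75/1.1874 = 4.0002 mm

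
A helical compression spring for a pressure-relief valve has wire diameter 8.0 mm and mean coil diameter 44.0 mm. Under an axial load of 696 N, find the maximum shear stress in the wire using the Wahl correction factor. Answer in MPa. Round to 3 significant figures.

195 MPa

Spring index C = D/d = 44.0/8.0 = 5.5000
K_W = (4C−1)/(4C−4) + 0.615/C = 21.000/18.000 + 0.1118 = 1.2785
τ₀ = 8FD/(πd³) = 8·696·44.0/(π·8.0³) = 244992/1608.5 = 152.31 MPa
τ_max = K·τ₀ = 1.2785 × 152.31 = 194.73 MPa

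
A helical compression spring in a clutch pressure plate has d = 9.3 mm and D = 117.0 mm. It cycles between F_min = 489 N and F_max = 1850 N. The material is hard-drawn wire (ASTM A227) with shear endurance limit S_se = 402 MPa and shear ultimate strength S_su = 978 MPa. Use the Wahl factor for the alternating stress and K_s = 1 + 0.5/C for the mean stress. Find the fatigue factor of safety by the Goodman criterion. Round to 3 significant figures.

0.863

C = D/d = 117.0/9.3 = 12.5806; K_W = (4C−1)/(4C−4)+0.615/C = 1.1136; K_s = 1+0.5/C = 1.0397
F_a = (F_max−F_min)/2 = 680.5 N; F_m = (F_max+F_min)/2 = 1169.5 N
τ_a = K_W·8F_aD/(πd³) = 1.1136 × 252.06 = 280.71 MPa
τ_m = K_s·8F_mD/(πd³) = 1.0397 × 433.19 = 450.41 MPa
Goodman: 1/n_f = τ_a/S_se + τ_m/S_su = 280.71/402 + 450.41/978 = 0.69828 + 0.46054 = 1.1588
n_f = 1/1.1588 = 0.863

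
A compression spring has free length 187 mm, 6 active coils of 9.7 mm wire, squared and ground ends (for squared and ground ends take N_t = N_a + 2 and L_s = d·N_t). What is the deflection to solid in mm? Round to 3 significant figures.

N_t = 8; L_s = 9.7·8 = 77.6 mm
δ_solid = L₀ − L_s = 187 − 77.6 = 109.4 mm

109 mm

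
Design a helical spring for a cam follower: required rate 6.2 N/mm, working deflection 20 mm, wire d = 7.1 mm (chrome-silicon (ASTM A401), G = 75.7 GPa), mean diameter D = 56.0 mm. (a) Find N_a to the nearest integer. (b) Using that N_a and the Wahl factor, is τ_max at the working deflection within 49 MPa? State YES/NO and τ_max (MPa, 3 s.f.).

(a) 22 coils; (b) NO, τ_max = 58.9 MPa

N_a = Gd⁴/(8D³k) = (75.7×10³)(7.1⁴)/(8·56.0³·6.2) = 22.08 → N_a = 22
Actual rate k = Gd⁴/(8D³·22) = 6.2238 N/mm
Working load F = kδ = 6.2238·20 = 124.48 N
C = 56.0/7.1 = 7.8873; K_W = (4C−1)/(4C−4)+0.615/C = 1.1869
τ_max = K_W·8FD/(πd³) = 1.1869·49.595 = 58.862 MPa
τ_max > 49 MPa → exceeds allowable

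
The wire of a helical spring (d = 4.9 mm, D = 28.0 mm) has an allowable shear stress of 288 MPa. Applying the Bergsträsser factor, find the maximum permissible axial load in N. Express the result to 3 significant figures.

380 N

C = D/d = 28.0/4.9 = 5.7143
K_B = (4C+2)/(4C−3) = 24.857/19.857 = 1.2518
τ_max = K·8FD/(πd³) → F_max = τ_allow·πd³/(8DK)
F_max = 288·π·4.9³/(8·28.0·1.2518) = 1.0645e+05/280.4 = 379.62 N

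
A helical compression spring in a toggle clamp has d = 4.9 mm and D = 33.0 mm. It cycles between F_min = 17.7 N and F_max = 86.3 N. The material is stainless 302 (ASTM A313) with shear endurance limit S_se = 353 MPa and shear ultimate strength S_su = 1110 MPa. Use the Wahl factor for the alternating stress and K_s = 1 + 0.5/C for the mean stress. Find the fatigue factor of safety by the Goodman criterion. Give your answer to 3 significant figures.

8.28

C = D/d = 33.0/4.9 = 6.7347; K_W = (4C−1)/(4C−4)+0.615/C = 1.2221; K_s = 1+0.5/C = 1.0742
F_a = (F_max−F_min)/2 = 34.3 N; F_m = (F_max+F_min)/2 = 52 N
τ_a = K_W·8F_aD/(πd³) = 1.2221 × 24.5 = 29.941 MPa
τ_m = K_s·8F_mD/(πd³) = 1.0742 × 37.142 = 39.9 MPa
Goodman: 1/n_f = τ_a/S_se + τ_m/S_su = 29.941/353 + 39.9/1110 = 0.08482 + 0.03595 = 0.12076
n_f = 1/0.12076 = 8.281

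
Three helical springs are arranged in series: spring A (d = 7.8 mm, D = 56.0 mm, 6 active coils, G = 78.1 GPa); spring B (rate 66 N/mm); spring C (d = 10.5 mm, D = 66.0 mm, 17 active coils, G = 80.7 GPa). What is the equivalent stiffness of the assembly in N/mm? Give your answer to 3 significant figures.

k_A = Gd⁴/(8D³N_a) = (78.1×10³)(7.8⁴)/(8·56.0³·6) = 34.294 N/mm
k_C = Gd⁴/(8D³N_a) = (80.7×10³)(10.5⁴)/(8·66.0³·17) = 25.088 N/mm
Series: 1/k_eq = 1/34.294 + 1/66 + 1/25.088 = 0.084171; k_eq = 11.881 N/mm

11.9 N/mm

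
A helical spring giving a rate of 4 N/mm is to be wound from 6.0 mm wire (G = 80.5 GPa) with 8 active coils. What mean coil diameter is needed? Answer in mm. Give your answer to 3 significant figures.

D = (Gd⁴/(8N_a·k))^(1/3) = (80.5×10³·6.0⁴/(8·8·4))^(1/3)
  = (407531)^(1/3) = 74.1402 mm

74.1 mm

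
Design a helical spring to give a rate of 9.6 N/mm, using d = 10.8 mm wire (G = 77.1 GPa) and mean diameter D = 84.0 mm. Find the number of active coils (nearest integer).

N_a = Gd⁴/(8D³k) = (77.1×10³ × 10.8⁴)/(8 × 84.0³ × 9.6)
    = 1.04894e+09 / 4.55197e+07 = 23.04 → 23 coils

23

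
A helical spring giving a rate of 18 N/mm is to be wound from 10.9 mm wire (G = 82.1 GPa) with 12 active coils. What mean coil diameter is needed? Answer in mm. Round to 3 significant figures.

D = (Gd⁴/(8N_a·k))^(1/3) = (82.1×10³·10.9⁴/(8·12·18))^(1/3)
  = (670665)^(1/3) = 87.5323 mm

87.5 mm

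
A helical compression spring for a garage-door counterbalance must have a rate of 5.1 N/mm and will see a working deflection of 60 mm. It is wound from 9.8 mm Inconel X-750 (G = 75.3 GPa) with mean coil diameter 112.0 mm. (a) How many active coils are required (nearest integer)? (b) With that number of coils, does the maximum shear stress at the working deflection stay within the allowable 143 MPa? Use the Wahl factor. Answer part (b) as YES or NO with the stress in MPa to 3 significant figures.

(a) 12 coils; (b) YES, τ_max = 105 MPa

N_a = Gd⁴/(8D³k) = (75.3×10³)(9.8⁴)/(8·112.0³·5.1) = 12.12 → N_a = 12
Actual rate k = Gd⁴/(8D³·12) = 5.1496 N/mm
Working load F = kδ = 5.1496·60 = 308.98 N
C = 112.0/9.8 = 11.4286; K_W = (4C−1)/(4C−4)+0.615/C = 1.1257
τ_max = K_W·8FD/(πd³) = 1.1257·93.628 = 105.4 MPa
τ_max ≤ 143 MPa → acceptable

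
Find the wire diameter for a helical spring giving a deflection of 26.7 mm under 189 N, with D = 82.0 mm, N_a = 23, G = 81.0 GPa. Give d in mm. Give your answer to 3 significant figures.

9.70 mm

Required rate k = F/δ = 189/26.7 = 7.0787 N/mm
d = (8D³N_a·k / G)^(1/4) = (8·82.0³·23·7.0787 / (81.0×10³))^0.25
  = (8865.9)^0.25 = 9.7036 mm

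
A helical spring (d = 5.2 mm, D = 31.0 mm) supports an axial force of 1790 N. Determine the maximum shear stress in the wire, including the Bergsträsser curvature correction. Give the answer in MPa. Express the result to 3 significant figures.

1250 MPa

Spring index C = D/d = 31.0/5.2 = 5.9615
K_B = (4C+2)/(4C−3) = 25.846/20.846 = 1.2399
τ₀ = 8FD/(πd³) = 8·1790·31.0/(π·5.2³) = 443920/441.73 = 1005 MPa
τ_max = K·τ₀ = 1.2399 × 1005 = 1246 MPa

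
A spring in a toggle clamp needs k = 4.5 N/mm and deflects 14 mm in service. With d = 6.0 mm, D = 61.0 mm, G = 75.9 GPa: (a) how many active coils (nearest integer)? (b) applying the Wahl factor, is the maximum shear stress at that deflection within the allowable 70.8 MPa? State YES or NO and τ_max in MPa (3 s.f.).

(a) 12 coils; (b) YES, τ_max = 51.9 MPa

N_a = Gd⁴/(8D³k) = (75.9×10³)(6.0⁴)/(8·61.0³·4.5) = 12.04 → N_a = 12
Actual rate k = Gd⁴/(8D³·12) = 4.5143 N/mm
Working load F = kδ = 4.5143·14 = 63.2 N
C = 61.0/6.0 = 10.1667; K_W = (4C−1)/(4C−4)+0.615/C = 1.1423
τ_max = K_W·8FD/(πd³) = 1.1423·45.45 = 51.918 MPa
τ_max ≤ 70.8 MPa → acceptable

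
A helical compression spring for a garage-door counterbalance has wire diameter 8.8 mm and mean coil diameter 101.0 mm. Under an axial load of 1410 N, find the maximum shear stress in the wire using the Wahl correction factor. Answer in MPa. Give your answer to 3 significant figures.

599 MPa

Spring index C = D/d = 101.0/8.8 = 11.4773
K_W = (4C−1)/(4C−4) + 0.615/C = 44.909/41.909 + 0.0536 = 1.1252
τ₀ = 8FD/(πd³) = 8·1410·101.0/(π·8.8³) = 1.13928e+06/2140.9 = 532.15 MPa
τ_max = K·τ₀ = 1.1252 × 532.15 = 598.76 MPa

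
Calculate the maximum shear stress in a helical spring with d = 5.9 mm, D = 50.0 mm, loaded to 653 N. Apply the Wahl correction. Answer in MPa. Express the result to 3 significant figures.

Spring index C = D/d = 50.0/5.9 = 8.4746
K_W = (4C−1)/(4C−4) + 0.615/C = 32.898/29.898 + 0.0726 = 1.1729
τ₀ = 8FD/(πd³) = 8·653·50.0/(π·5.9³) = 261200/645.22 = 404.82 MPa
τ_max = K·τ₀ = 1.1729 × 404.82 = 474.82 MPa

475 MPa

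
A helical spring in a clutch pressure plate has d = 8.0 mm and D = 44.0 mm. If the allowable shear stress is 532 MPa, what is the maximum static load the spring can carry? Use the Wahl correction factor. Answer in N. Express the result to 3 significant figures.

C = D/d = 44.0/8.0 = 5.5000
K_W = (4C−1)/(4C−4) + 0.615/C = 21.000/18.000 + 0.1118 = 1.2785
τ_max = K·8FD/(πd³) → F_max = τ_allow·πd³/(8DK)
F_max = 532·π·8.0³/(8·44.0·1.2785) = 8.5572e+05/450.03 = 1901.5 N

1900 N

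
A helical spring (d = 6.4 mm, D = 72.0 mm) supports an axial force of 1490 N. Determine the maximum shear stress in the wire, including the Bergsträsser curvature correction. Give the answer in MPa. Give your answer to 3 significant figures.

1170 MPa

Spring index C = D/d = 72.0/6.4 = 11.2500
K_B = (4C+2)/(4C−3) = 47.000/42.000 = 1.1190
τ₀ = 8FD/(πd³) = 8·1490·72.0/(π·6.4³) = 858240/823.55 = 1042.1 MPa
τ_max = K·τ₀ = 1.1190 × 1042.1 = 1166.2 MPa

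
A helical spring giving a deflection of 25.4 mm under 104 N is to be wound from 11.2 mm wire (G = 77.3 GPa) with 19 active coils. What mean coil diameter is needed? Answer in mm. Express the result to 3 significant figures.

125 mm

Required rate k = F/δ = 104/25.4 = 4.0945 N/mm
D = (Gd⁴/(8N_a·k))^(1/3) = (77.3×10³·11.2⁴/(8·19·4.0945))^(1/3)
  = (1.95438e+06)^(1/3) = 125.0267 mm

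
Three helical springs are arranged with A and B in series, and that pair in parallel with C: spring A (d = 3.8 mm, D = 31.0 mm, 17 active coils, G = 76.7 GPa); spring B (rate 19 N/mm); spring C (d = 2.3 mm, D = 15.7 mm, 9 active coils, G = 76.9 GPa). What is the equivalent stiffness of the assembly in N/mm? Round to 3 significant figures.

k_A = Gd⁴/(8D³N_a) = (76.7×10³)(3.8⁴)/(8·31.0³·17) = 3.9474 N/mm
k_C = Gd⁴/(8D³N_a) = (76.9×10³)(2.3⁴)/(8·15.7³·9) = 7.7234 N/mm
Springs A,B series: k_AB = 1/(1/3.9474+1/19) = 3.2683 N/mm; parallel with C: k_eq = 3.2683+7.7234 = 10.992 N/mm

11.0 N/mm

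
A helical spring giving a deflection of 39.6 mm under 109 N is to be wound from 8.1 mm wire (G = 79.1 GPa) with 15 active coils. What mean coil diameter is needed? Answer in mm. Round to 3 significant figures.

101 mm

Required rate k = F/δ = 109/39.6 = 2.7525 N/mm
D = (Gd⁴/(8N_a·k))^(1/3) = (79.1×10³·8.1⁴/(8·15·2.7525))^(1/3)
  = (1.03087e+06)^(1/3) = 101.0186 mm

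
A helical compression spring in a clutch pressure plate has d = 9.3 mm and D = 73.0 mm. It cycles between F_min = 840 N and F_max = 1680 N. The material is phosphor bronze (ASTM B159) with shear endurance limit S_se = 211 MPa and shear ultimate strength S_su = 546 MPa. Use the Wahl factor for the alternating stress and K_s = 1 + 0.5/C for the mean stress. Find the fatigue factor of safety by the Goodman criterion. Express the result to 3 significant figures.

0.898

C = D/d = 73.0/9.3 = 7.8495; K_W = (4C−1)/(4C−4)+0.615/C = 1.1878; K_s = 1+0.5/C = 1.0637
F_a = (F_max−F_min)/2 = 420 N; F_m = (F_max+F_min)/2 = 1260 N
τ_a = K_W·8F_aD/(πd³) = 1.1878 × 97.065 = 115.3 MPa
τ_m = K_s·8F_mD/(πd³) = 1.0637 × 291.2 = 309.74 MPa
Goodman: 1/n_f = τ_a/S_se + τ_m/S_su = 115.3/211 + 309.74/546 = 0.54644 + 0.56730 = 1.1137
n_f = 1/1.1137 = 0.8979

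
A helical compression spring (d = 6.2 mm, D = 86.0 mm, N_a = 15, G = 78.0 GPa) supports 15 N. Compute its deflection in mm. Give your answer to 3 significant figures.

9.93 mm

k = Gd⁴/(8D³N_a) = (78.0×10³)(6.2⁴)/(8·86.0³·15) = 1.51 N/mm
δ = F/k = 15 / 1.51 = 9.9336 mm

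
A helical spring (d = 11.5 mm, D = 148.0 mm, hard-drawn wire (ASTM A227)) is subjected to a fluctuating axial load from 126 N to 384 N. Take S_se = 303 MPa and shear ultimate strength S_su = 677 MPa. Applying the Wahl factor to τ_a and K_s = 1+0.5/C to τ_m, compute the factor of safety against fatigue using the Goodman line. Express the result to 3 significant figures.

4.67

C = D/d = 148.0/11.5 = 12.8696; K_W = (4C−1)/(4C−4)+0.615/C = 1.1110; K_s = 1+0.5/C = 1.0389
F_a = (F_max−F_min)/2 = 129 N; F_m = (F_max+F_min)/2 = 255 N
τ_a = K_W·8F_aD/(πd³) = 1.1110 × 31.967 = 35.514 MPa
τ_m = K_s·8F_mD/(πd³) = 1.0389 × 63.19 = 65.645 MPa
Goodman: 1/n_f = τ_a/S_se + τ_m/S_su = 35.514/303 + 65.645/677 = 0.11721 + 0.09696 = 0.21417
n_f = 1/0.21417 = 4.669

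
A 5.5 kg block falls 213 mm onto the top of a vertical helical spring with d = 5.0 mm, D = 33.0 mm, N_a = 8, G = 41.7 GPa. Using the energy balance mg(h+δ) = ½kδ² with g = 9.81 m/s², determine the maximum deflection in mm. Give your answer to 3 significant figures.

k = Gd⁴/(8D³N_a) = (41.7×10³)(5.0⁴)/(8·33.0³·8) = 11.332 N/mm
W = mg = 5.5 × 9.81 = 53.955 N
½kδ² − Wδ − Wh = 0 → δ = (W + √(W² + 2kWh))/k
δ = (53.955 + √(2911.1 + 260457))/11.332 = (53.955 + 513.19)/11.332 = 50.05 mm

50.0 mm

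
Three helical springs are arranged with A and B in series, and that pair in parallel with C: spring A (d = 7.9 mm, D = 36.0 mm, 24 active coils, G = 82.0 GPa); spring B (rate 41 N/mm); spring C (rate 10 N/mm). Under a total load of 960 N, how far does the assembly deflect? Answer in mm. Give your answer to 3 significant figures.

33.0 mm

k_A = Gd⁴/(8D³N_a) = (82.0×10³)(7.9⁴)/(8·36.0³·24) = 35.654 N/mm
Springs A,B series: k_AB = 1/(1/35.654+1/41) = 19.07 N/mm; parallel with C: k_eq = 19.07+10 = 29.07 N/mm
δ = F/k_eq = 960/29.07 = 33.023 mm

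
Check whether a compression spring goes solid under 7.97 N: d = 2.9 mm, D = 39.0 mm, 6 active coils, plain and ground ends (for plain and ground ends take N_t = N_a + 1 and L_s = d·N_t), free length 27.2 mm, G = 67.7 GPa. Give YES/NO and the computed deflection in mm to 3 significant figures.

NO, δ = 4.74 mm

k = Gd⁴/(8D³N_a) = (67.7×10³)(2.9⁴)/(8·39.0³·6) = 1.6817 N/mm
N_t = 7; L_s = 2.9·7 = 20.3 mm; δ_solid = L₀ − L_s = 27.2 − 20.3 = 6.9 mm
δ = F/k = 7.97/1.6817 = 4.7393 mm
δ < δ_solid → spring does not go solid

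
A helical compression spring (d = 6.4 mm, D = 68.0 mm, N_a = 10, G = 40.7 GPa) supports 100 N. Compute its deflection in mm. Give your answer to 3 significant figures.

k = Gd⁴/(8D³N_a) = (40.7×10³)(6.4⁴)/(8·68.0³·10) = 2.7145 N/mm
δ = F/k = 100 / 2.7145 = 36.839 mm

36.8 mm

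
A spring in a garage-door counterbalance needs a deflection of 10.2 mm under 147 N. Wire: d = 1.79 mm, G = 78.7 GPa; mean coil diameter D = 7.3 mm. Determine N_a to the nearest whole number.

Required rate k = F/δ = 147/10.2 = 14.412 N/mm
N_a = Gd⁴/(8D³k) = (78.7×10³ × 1.79⁴)/(8 × 7.3³ × 14.412)
    = 807954 / 44851.4 = 18.01 → 18 coils

18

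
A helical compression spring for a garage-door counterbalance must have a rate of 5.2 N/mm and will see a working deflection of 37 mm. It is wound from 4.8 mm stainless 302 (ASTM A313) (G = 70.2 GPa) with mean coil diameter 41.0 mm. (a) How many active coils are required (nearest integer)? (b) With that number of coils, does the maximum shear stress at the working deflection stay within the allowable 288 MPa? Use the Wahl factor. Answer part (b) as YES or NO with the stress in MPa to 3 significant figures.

(a) 13 coils; (b) YES, τ_max = 213 MPa

N_a = Gd⁴/(8D³k) = (70.2×10³)(4.8⁴)/(8·41.0³·5.2) = 13 → N_a = 13
Actual rate k = Gd⁴/(8D³·13) = 5.199 N/mm
Working load F = kδ = 5.199·37 = 192.36 N
C = 41.0/4.8 = 8.5417; K_W = (4C−1)/(4C−4)+0.615/C = 1.1714
τ_max = K_W·8FD/(πd³) = 1.1714·181.6 = 212.74 MPa
τ_max ≤ 288 MPa → acceptable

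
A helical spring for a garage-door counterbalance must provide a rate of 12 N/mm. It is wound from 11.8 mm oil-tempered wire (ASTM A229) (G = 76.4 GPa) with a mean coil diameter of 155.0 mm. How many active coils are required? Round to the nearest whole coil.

4

N_a = Gd⁴/(8D³k) = (76.4×10³ × 11.8⁴)/(8 × 155.0³ × 12)
    = 1.48123e+09 / 3.57492e+08 = 4.143 → 4 coils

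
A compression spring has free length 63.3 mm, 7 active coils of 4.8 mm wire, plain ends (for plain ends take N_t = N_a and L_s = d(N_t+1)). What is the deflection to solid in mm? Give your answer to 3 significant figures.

24.9 mm

N_t = 7; L_s = 4.8·8 = 38.4 mm
δ_solid = L₀ − L_s = 63.3 − 38.4 = 24.9 mm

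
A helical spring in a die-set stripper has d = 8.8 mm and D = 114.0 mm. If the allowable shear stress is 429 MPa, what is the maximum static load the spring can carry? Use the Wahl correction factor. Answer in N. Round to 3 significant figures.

907 N

C = D/d = 114.0/8.8 = 12.9545
K_W = (4C−1)/(4C−4) + 0.615/C = 50.818/47.818 + 0.0475 = 1.1102
τ_max = K·8FD/(πd³) → F_max = τ_allow·πd³/(8DK)
F_max = 429·π·8.8³/(8·114.0·1.1102) = 9.1845e+05/1012.5 = 907.1 N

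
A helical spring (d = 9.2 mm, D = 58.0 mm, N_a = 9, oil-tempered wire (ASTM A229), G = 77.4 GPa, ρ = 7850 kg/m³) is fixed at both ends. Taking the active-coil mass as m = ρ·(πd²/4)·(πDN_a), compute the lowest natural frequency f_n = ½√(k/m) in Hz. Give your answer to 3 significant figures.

k = Gd⁴/(8D³N_a) = (77.4×10³)(9.2⁴)/(8·58.0³·9) = 39.471 N/mm = 39471 N/m
Wire length L = πDN_a = π·58.0·9 = 1639.9 mm
m = ρ·(πd²/4)·L = 7850 × 66.476×10⁻⁶ m² × 1.6399 m = 0.85577 kg
f_n = ½√(k/m) = 0.5·√(39471/0.85577) = 0.5·√(46123) = 107.38 Hz

107 Hz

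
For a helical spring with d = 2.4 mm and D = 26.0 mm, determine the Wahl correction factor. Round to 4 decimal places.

C = D/d = 26.0/2.4 = 10.8333
K_W = (4C−1)/(4C−4) + 0.615/C = 42.333/39.333 + 0.0568 = 1.1330

1.1330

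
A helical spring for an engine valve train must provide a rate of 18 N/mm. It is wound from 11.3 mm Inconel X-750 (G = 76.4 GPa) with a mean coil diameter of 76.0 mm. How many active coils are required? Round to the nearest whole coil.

N_a = Gd⁴/(8D³k) = (76.4×10³ × 11.3⁴)/(8 × 76.0³ × 18)
    = 1.24568e+09 / 6.32125e+07 = 19.71 → 20 coils

20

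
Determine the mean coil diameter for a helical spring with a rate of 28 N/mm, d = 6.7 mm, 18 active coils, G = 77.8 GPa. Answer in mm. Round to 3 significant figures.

33.9 mm

D = (Gd⁴/(8N_a·k))^(1/3) = (77.8×10³·6.7⁴/(8·18·28))^(1/3)
  = (38882.9)^(1/3) = 33.8781 mm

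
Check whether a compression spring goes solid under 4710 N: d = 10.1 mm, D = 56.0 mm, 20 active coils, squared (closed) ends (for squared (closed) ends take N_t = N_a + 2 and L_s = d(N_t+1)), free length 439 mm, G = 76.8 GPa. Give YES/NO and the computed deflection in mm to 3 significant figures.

k = Gd⁴/(8D³N_a) = (76.8×10³)(10.1⁴)/(8·56.0³·20) = 28.442 N/mm
N_t = 22; L_s = 10.1·23 = 232.3 mm; δ_solid = L₀ − L_s = 439 − 232.3 = 206.7 mm
δ = F/k = 4710/28.442 = 165.6 mm
δ < δ_solid → spring does not go solid

NO, δ = 166 mm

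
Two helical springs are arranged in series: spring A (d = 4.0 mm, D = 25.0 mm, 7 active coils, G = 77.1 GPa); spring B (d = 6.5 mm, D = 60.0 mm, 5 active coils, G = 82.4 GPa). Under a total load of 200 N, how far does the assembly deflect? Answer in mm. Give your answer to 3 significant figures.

20.6 mm

k_A = Gd⁴/(8D³N_a) = (77.1×10³)(4.0⁴)/(8·25.0³·7) = 22.557 N/mm
k_B = Gd⁴/(8D³N_a) = (82.4×10³)(6.5⁴)/(8·60.0³·5) = 17.024 N/mm
Series: 1/k_eq = 1/22.557 + 1/17.024 = 0.10307; k_eq = 9.702 N/mm
δ = F/k_eq = 200/9.702 = 20.614 mm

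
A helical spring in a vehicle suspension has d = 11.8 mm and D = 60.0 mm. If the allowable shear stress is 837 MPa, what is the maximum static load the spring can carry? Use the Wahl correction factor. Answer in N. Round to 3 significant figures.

6900 N

C = D/d = 60.0/11.8 = 5.0847
K_W = (4C−1)/(4C−4) + 0.615/C = 19.339/16.339 + 0.1210 = 1.3046
τ_max = K·8FD/(πd³) → F_max = τ_allow·πd³/(8DK)
F_max = 837·π·11.8³/(8·60.0·1.3046) = 4.3204e+06/626.19 = 6899.5 N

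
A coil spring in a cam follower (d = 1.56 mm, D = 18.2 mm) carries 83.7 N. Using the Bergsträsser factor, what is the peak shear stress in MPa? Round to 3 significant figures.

1140 MPa

Spring index C = D/d = 18.2/1.56 = 11.6667
K_B = (4C+2)/(4C−3) = 48.667/43.667 = 1.1145
τ₀ = 8FD/(πd³) = 8·83.7·18.2/(π·1.56³) = 12186.7/11.927 = 1021.8 MPa
τ_max = K·τ₀ = 1.1145 × 1021.8 = 1138.8 MPa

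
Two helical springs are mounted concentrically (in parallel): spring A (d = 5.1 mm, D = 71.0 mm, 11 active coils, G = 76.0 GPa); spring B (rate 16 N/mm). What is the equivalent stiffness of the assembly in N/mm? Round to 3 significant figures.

17.6 N/mm

k_A = Gd⁴/(8D³N_a) = (76.0×10³)(5.1⁴)/(8·71.0³·11) = 1.6324 N/mm
Parallel: k_eq = 1.6324 + 16 = 17.632 N/mm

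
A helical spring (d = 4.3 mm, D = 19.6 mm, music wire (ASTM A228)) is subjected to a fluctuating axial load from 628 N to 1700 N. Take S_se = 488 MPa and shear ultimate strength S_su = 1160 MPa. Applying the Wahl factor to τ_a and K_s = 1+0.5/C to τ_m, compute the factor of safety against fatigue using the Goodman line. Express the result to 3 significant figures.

0.615

C = D/d = 19.6/4.3 = 4.5581; K_W = (4C−1)/(4C−4)+0.615/C = 1.3457; K_s = 1+0.5/C = 1.1097
F_a = (F_max−F_min)/2 = 536 N; F_m = (F_max+F_min)/2 = 1164 N
τ_a = K_W·8F_aD/(πd³) = 1.3457 × 336.48 = 452.8 MPa
τ_m = K_s·8F_mD/(πd³) = 1.1097 × 730.71 = 810.86 MPa
Goodman: 1/n_f = τ_a/S_se + τ_m/S_su = 452.8/488 + 810.86/1160 = 0.92787 + 0.69902 = 1.6269
n_f = 1/1.6269 = 0.6147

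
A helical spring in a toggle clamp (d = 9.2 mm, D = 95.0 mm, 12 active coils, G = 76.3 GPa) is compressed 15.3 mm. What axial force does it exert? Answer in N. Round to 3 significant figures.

k = Gd⁴/(8D³N_a) = (76.3×10³)(9.2⁴)/(8·95.0³·12) = 6.641 N/mm
F = k·δ = 6.641 × 15.3 = 101.61 N

102 N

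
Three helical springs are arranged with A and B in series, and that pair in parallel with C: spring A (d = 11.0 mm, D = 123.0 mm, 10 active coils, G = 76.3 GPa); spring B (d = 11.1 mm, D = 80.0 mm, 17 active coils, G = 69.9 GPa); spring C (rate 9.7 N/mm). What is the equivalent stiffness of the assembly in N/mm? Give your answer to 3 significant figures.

k_A = Gd⁴/(8D³N_a) = (76.3×10³)(11.0⁴)/(8·123.0³·10) = 7.504 N/mm
k_B = Gd⁴/(8D³N_a) = (69.9×10³)(11.1⁴)/(8·80.0³·17) = 15.239 N/mm
Springs A,B series: k_AB = 1/(1/7.504+1/15.239) = 5.0281 N/mm; parallel with C: k_eq = 5.0281+9.7 = 14.728 N/mm

14.7 N/mm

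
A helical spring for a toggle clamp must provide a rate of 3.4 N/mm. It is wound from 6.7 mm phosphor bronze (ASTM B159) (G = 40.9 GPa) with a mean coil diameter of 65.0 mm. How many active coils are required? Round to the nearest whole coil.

11

N_a = Gd⁴/(8D³k) = (40.9×10³ × 6.7⁴)/(8 × 65.0³ × 3.4)
    = 8.24181e+07 / 7.4698e+06 = 11.03 → 11 coils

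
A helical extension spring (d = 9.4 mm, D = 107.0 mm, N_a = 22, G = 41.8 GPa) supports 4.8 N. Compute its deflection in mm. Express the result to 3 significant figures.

k = Gd⁴/(8D³N_a) = (41.8×10³)(9.4⁴)/(8·107.0³·22) = 1.5136 N/mm
δ = F/k = 4.8 / 1.5136 = 3.1712 mm

3.17 mm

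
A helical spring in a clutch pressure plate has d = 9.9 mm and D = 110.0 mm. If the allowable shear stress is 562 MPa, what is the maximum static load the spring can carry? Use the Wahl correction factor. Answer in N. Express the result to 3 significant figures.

C = D/d = 110.0/9.9 = 11.1111
K_W = (4C−1)/(4C−4) + 0.615/C = 43.444/40.444 + 0.0554 = 1.1295
τ_max = K·8FD/(πd³) → F_max = τ_allow·πd³/(8DK)
F_max = 562·π·9.9³/(8·110.0·1.1295) = 1.7131e+06/993.98 = 1723.5 N

1720 N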